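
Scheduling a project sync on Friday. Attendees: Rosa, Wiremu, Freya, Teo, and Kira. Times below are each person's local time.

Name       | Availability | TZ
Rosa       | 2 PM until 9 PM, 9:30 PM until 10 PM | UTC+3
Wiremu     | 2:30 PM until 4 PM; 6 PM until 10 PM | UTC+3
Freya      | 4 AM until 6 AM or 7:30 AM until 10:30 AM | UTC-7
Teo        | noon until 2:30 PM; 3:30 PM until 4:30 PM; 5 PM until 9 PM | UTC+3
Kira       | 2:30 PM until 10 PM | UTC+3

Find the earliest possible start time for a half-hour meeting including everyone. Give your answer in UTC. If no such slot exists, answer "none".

12:30

Rosa in UTC: 11:00-18:00, 18:30-19:00 (subtract 3h to convert from UTC+3).
Wiremu in UTC: 11:30-13:00, 15:00-19:00 (subtract 3h to convert from UTC+3).
Freya in UTC: 11:00-13:00, 14:30-17:30 (add 7h to convert from UTC-7).
Teo in UTC: 09:00-11:30, 12:30-13:30, 14:00-18:00 (subtract 3h to convert from UTC+3).
Kira in UTC: 11:30-19:00 (subtract 3h to convert from UTC+3).
Rosa ∩ Wiremu: 11:30-13:00, 15:00-18:00, 18:30-19:00.
Rosa ∩ Wiremu ∩ Freya: 11:30-13:00, 15:00-17:30.
Rosa ∩ Wiremu ∩ Freya ∩ Teo: 12:30-13:00, 15:00-17:30.
Rosa ∩ Wiremu ∩ Freya ∩ Teo ∩ Kira: 12:30-13:00, 15:00-17:30.
The first common window of at least 30 minutes is 12:30-13:00, so the earliest start is 12:30.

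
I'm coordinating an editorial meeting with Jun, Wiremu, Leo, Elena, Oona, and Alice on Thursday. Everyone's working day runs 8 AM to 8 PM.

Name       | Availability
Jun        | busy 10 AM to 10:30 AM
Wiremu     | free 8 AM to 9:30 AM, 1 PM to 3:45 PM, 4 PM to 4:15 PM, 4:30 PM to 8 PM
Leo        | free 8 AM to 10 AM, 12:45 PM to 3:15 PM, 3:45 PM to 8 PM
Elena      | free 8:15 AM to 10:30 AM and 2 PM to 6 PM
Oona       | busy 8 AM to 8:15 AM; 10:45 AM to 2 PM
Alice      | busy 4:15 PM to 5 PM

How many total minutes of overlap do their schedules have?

Jun free: 08:00-10:00, 10:30-20:00 (invert busy blocks within the working day).
Wiremu free: 08:00-09:30, 13:00-15:45, 16:00-16:15, 16:30-20:00.
Leo free: 08:00-10:00, 12:45-15:15, 15:45-20:00.
Elena free: 08:15-10:30, 14:00-18:00.
Oona free: 08:15-10:45, 14:00-20:00 (invert busy blocks within the working day).
Alice free: 08:00-16:15, 17:00-20:00 (invert busy blocks within the working day).
Jun ∩ Wiremu: 08:00-09:30, 13:00-15:45, 16:00-16:15, 16:30-20:00.
Jun ∩ Wiremu ∩ Leo: 08:00-09:30, 13:00-15:15, 16:00-16:15, 16:30-20:00.
Jun ∩ Wiremu ∩ Leo ∩ Elena: 08:15-09:30, 14:00-15:15, 16:00-16:15, 16:30-18:00.
Jun ∩ Wiremu ∩ Leo ∩ Elena ∩ Oona: 08:15-09:30, 14:00-15:15, 16:00-16:15, 16:30-18:00.
Jun ∩ Wiremu ∩ Leo ∩ Elena ∩ Oona ∩ Alice: 08:15-09:30, 14:00-15:15, 16:00-16:15, 17:00-18:00.
Summing the common windows: 75 + 75 + 15 + 60 = 225 minutes.

225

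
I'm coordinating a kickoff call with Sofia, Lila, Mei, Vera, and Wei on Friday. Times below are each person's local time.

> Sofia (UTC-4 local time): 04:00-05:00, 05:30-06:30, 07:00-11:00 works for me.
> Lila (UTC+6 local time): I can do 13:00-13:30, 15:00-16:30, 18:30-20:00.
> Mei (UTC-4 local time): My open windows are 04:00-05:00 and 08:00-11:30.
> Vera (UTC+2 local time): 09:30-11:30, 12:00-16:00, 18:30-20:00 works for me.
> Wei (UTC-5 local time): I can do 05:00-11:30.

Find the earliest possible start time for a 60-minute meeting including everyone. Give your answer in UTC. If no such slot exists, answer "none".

12:30

Sofia in UTC: 08:00-09:00, 09:30-10:30, 11:00-15:00 (add 4h to convert from UTC-4).
Lila in UTC: 07:00-07:30, 09:00-10:30, 12:30-14:00 (subtract 6h to convert from UTC+6).
Mei in UTC: 08:00-09:00, 12:00-15:30 (add 4h to convert from UTC-4).
Vera in UTC: 07:30-09:30, 10:00-14:00, 16:30-18:00 (subtract 2h to convert from UTC+2).
Wei in UTC: 10:00-16:30 (add 5h to convert from UTC-5).
Sofia ∩ Lila: 09:30-10:30, 12:30-14:00.
Sofia ∩ Lila ∩ Mei: 12:30-14:00.
Sofia ∩ Lila ∩ Mei ∩ Vera: 12:30-14:00.
Sofia ∩ Lila ∩ Mei ∩ Vera ∩ Wei: 12:30-14:00.
Those are the intersection windows.
The first common window of at least 60 minutes is 12:30-14:00, so the earliest start is 12:30.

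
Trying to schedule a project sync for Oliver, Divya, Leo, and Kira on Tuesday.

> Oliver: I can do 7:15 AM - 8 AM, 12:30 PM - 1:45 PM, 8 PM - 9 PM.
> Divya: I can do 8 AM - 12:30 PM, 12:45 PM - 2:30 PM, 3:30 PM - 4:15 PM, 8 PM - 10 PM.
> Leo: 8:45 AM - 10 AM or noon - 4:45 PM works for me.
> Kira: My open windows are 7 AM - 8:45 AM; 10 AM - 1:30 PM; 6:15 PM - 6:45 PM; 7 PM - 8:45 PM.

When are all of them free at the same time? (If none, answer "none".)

12:45-13:30

Oliver ∩ Divya: 12:45-13:45, 20:00-21:00.
Oliver ∩ Divya ∩ Leo: 12:45-13:45.
Oliver ∩ Divya ∩ Leo ∩ Kira: 12:45-13:30.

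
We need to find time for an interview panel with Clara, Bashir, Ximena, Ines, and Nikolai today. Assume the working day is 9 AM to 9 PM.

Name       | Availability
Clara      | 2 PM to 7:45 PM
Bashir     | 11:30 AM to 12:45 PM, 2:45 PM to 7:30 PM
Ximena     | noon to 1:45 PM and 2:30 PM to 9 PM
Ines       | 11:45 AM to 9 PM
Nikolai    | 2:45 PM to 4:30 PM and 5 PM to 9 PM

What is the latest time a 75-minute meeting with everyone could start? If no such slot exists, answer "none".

18:15

Clara ∩ Bashir: 14:45-19:30.
Clara ∩ Bashir ∩ Ximena: 14:45-19:30.
Clara ∩ Bashir ∩ Ximena ∩ Ines: 14:45-19:30.
Clara ∩ Bashir ∩ Ximena ∩ Ines ∩ Nikolai: 14:45-16:30, 17:00-19:30.
So the common availability across everyone is 14:45-16:30, 17:00-19:30.
The last common window of at least 75 minutes is 17:00-19:30; a 75-minute meeting can start as late as 18:15 and still end by 19:30.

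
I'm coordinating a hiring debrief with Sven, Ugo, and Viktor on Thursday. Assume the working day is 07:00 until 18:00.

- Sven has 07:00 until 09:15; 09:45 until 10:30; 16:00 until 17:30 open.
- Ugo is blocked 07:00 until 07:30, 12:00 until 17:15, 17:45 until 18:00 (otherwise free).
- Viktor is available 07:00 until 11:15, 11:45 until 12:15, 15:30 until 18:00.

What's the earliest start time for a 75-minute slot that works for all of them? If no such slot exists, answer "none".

07:30

Sven free: 07:00-09:15, 09:45-10:30, 16:00-17:30.
Ugo free: 07:30-12:00, 17:15-17:45 (invert busy blocks within the working day).
Viktor free: 07:00-11:15, 11:45-12:15, 15:30-18:00.
Sven ∩ Ugo: 07:30-09:15, 09:45-10:30, 17:15-17:30.
Sven ∩ Ugo ∩ Viktor: 07:30-09:15, 09:45-10:30, 17:15-17:30.
So the common availability across everyone is 07:30-09:15, 09:45-10:30, 17:15-17:30.
The first common window of at least 75 minutes is 07:30-09:15, so the earliest start is 07:30.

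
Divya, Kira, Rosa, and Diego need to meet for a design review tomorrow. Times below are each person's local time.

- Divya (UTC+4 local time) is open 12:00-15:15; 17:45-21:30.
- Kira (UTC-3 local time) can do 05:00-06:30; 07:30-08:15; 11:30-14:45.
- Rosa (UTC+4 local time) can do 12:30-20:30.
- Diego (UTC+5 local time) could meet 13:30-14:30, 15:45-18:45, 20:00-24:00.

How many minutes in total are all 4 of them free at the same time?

180

Divya in UTC: 08:00-11:15, 13:45-17:30 (subtract 4h to convert from UTC+4).
Kira in UTC: 08:00-09:30, 10:30-11:15, 14:30-17:45 (add 3h to convert from UTC-3).
Rosa in UTC: 08:30-16:30 (subtract 4h to convert from UTC+4).
Diego in UTC: 08:30-09:30, 10:45-13:45, 15:00-19:00 (subtract 5h to convert from UTC+5).
Divya ∩ Kira: 08:00-09:30, 10:30-11:15, 14:30-17:30.
Divya ∩ Kira ∩ Rosa: 08:30-09:30, 10:30-11:15, 14:30-16:30.
Divya ∩ Kira ∩ Rosa ∩ Diego: 08:30-09:30, 10:45-11:15, 15:00-16:30.
Summing the common windows: 60 + 30 + 90 = 180 minutes.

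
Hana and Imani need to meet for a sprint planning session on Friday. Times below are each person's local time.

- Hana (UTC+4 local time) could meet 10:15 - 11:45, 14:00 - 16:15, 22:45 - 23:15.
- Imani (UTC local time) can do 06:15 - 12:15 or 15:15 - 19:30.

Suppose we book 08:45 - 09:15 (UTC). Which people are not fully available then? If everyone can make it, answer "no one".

Hana in UTC: 06:15-07:45, 10:00-12:15, 18:45-19:15 (subtract 4h to convert from UTC+4).
Imani in UTC: 06:15-12:15, 15:15-19:30.
Hana: not fully free for 08:45-09:15. Imani: free for 08:45-09:15.

Hana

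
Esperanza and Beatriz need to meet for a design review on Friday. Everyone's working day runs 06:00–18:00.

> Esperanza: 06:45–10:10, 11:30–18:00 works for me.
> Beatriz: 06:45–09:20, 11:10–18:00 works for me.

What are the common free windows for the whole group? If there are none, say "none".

06:45-09:20, 11:30-18:00

Esperanza ∩ Beatriz: 06:45-09:20, 11:30-18:00.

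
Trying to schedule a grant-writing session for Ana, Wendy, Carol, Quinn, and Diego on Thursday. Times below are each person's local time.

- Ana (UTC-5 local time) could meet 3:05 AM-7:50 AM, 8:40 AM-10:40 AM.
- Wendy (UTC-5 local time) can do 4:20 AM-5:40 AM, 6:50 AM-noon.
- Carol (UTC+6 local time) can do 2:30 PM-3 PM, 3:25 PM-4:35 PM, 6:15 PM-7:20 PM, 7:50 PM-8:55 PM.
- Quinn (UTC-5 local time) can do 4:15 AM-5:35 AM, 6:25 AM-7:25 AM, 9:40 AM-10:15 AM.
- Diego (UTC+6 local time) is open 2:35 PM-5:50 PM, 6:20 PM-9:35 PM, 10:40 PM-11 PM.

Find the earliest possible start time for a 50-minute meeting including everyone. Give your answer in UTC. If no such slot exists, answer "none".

09:25

Ana in UTC: 08:05-12:50, 13:40-15:40 (add 5h to convert from UTC-5).
Wendy in UTC: 09:20-10:40, 11:50-17:00 (add 5h to convert from UTC-5).
Carol in UTC: 08:30-09:00, 09:25-10:35, 12:15-13:20, 13:50-14:55 (subtract 6h to convert from UTC+6).
Quinn in UTC: 09:15-10:35, 11:25-12:25, 14:40-15:15 (add 5h to convert from UTC-5).
Diego in UTC: 08:35-11:50, 12:20-15:35, 16:40-17:00 (subtract 6h to convert from UTC+6).
Ana ∩ Wendy: 09:20-10:40, 11:50-12:50, 13:40-15:40.
Ana ∩ Wendy ∩ Carol: 09:25-10:35, 12:15-12:50, 13:50-14:55.
Ana ∩ Wendy ∩ Carol ∩ Quinn: 09:25-10:35, 12:15-12:25, 14:40-14:55.
Ana ∩ Wendy ∩ Carol ∩ Quinn ∩ Diego: 09:25-10:35, 12:20-12:25, 14:40-14:55.
The first common window of at least 50 minutes is 09:25-10:35, so the earliest start is 09:25.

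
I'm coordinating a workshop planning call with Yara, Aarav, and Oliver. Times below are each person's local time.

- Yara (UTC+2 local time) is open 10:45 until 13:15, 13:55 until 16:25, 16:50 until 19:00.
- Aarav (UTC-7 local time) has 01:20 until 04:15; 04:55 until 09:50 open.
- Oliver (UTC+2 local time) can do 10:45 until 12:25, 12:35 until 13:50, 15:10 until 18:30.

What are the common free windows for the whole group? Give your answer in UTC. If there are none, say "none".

08:45-10:25, 10:35-11:15, 13:10-14:25, 14:50-16:30

Yara in UTC: 08:45-11:15, 11:55-14:25, 14:50-17:00 (subtract 2h to convert from UTC+2).
Aarav in UTC: 08:20-11:15, 11:55-16:50 (add 7h to convert from UTC-7).
Oliver in UTC: 08:45-10:25, 10:35-11:50, 13:10-16:30 (subtract 2h to convert from UTC+2).
Yara ∩ Aarav: 08:45-11:15, 11:55-14:25, 14:50-16:50.
Yara ∩ Aarav ∩ Oliver: 08:45-10:25, 10:35-11:15, 13:10-14:25, 14:50-16:30.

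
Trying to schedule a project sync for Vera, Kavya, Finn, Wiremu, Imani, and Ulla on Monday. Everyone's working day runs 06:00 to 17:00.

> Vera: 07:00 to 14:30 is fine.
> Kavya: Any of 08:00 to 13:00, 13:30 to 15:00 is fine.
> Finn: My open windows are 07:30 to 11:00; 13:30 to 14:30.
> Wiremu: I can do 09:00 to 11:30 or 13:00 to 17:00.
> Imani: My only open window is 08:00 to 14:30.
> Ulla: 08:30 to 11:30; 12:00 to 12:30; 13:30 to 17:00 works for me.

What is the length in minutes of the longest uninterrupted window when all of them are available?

Vera ∩ Kavya: 08:00-13:00, 13:30-14:30.
Vera ∩ Kavya ∩ Finn: 08:00-11:00, 13:30-14:30.
Vera ∩ Kavya ∩ Finn ∩ Wiremu: 09:00-11:00, 13:30-14:30.
Vera ∩ Kavya ∩ Finn ∩ Wiremu ∩ Imani: 09:00-11:00, 13:30-14:30.
Vera ∩ Kavya ∩ Finn ∩ Wiremu ∩ Imani ∩ Ulla: 09:00-11:00, 13:30-14:30.
So the common availability across everyone is 09:00-11:00, 13:30-14:30.
The longest is 09:00-11:00 at 120 minutes.

120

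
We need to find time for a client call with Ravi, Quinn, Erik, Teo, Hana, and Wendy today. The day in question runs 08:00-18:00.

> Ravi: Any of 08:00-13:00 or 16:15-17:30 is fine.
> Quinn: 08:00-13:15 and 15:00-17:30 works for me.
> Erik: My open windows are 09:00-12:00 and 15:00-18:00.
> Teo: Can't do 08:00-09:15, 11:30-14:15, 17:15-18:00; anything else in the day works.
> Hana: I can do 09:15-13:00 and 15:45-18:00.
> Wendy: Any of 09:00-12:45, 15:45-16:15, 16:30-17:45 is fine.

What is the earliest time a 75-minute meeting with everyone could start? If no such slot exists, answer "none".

Ravi free: 08:00-13:00, 16:15-17:30.
Quinn free: 08:00-13:15, 15:00-17:30.
Erik free: 09:00-12:00, 15:00-18:00.
Teo free: 09:15-11:30, 14:15-17:15 (invert busy blocks within the working day).
Hana free: 09:15-13:00, 15:45-18:00.
Wendy free: 09:00-12:45, 15:45-16:15, 16:30-17:45.
Ravi ∩ Quinn: 08:00-13:00, 16:15-17:30.
Ravi ∩ Quinn ∩ Erik: 09:00-12:00, 16:15-17:30.
Ravi ∩ Quinn ∩ Erik ∩ Teo: 09:15-11:30, 16:15-17:15.
Ravi ∩ Quinn ∩ Erik ∩ Teo ∩ Hana: 09:15-11:30, 16:15-17:15.
Ravi ∩ Quinn ∩ Erik ∩ Teo ∩ Hana ∩ Wendy: 09:15-11:30, 16:30-17:15.
The first common window of at least 75 minutes is 09:15-11:30, so the earliest start is 09:15.

09:15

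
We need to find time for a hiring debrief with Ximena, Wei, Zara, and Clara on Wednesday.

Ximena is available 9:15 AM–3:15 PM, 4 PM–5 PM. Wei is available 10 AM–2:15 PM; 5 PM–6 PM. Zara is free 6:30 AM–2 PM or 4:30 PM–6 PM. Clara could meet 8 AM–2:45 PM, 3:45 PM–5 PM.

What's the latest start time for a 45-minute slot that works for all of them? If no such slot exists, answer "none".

Ximena ∩ Wei: 10:00-14:15.
Ximena ∩ Wei ∩ Zara: 10:00-14:00.
Ximena ∩ Wei ∩ Zara ∩ Clara: 10:00-14:00.
The last common window of at least 45 minutes is 10:00-14:00; a 45-minute meeting can start as late as 13:15 and still end by 14:00.

13:15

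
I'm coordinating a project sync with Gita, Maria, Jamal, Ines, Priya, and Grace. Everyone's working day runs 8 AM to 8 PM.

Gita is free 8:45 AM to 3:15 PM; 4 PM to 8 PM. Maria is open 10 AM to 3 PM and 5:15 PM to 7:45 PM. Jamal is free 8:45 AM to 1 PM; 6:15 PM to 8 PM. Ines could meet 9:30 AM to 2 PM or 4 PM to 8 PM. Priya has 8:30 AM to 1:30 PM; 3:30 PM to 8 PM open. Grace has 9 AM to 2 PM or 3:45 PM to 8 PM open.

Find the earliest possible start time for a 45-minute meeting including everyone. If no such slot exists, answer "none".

10:00

Gita ∩ Maria: 10:00-15:00, 17:15-19:45.
Gita ∩ Maria ∩ Jamal: 10:00-13:00, 18:15-19:45.
Gita ∩ Maria ∩ Jamal ∩ Ines: 10:00-13:00, 18:15-19:45.
Gita ∩ Maria ∩ Jamal ∩ Ines ∩ Priya: 10:00-13:00, 18:15-19:45.
Gita ∩ Maria ∩ Jamal ∩ Ines ∩ Priya ∩ Grace: 10:00-13:00, 18:15-19:45.
The first common window of at least 45 minutes is 10:00-13:00, so the earliest start is 10:00.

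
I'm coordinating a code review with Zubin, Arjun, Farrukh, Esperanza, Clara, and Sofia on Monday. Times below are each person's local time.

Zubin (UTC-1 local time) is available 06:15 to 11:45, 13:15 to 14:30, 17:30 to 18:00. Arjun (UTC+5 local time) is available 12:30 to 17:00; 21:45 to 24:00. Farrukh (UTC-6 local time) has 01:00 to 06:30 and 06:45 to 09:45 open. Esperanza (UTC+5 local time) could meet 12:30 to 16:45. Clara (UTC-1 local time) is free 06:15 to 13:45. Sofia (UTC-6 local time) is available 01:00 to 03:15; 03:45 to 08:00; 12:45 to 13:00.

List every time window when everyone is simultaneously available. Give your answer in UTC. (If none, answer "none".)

Zubin in UTC: 07:15-12:45, 14:15-15:30, 18:30-19:00 (add 1h to convert from UTC-1).
Arjun in UTC: 07:30-12:00, 16:45-19:00 (subtract 5h to convert from UTC+5).
Farrukh in UTC: 07:00-12:30, 12:45-15:45 (add 6h to convert from UTC-6).
Esperanza in UTC: 07:30-11:45 (subtract 5h to convert from UTC+5).
Clara in UTC: 07:15-14:45 (add 1h to convert from UTC-1).
Sofia in UTC: 07:00-09:15, 09:45-14:00, 18:45-19:00 (add 6h to convert from UTC-6).
Zubin ∩ Arjun: 07:30-12:00, 18:30-19:00.
Zubin ∩ Arjun ∩ Farrukh: 07:30-12:00.
Zubin ∩ Arjun ∩ Farrukh ∩ Esperanza: 07:30-11:45.
Zubin ∩ Arjun ∩ Farrukh ∩ Esperanza ∩ Clara: 07:30-11:45.
Zubin ∩ Arjun ∩ Farrukh ∩ Esperanza ∩ Clara ∩ Sofia: 07:30-09:15, 09:45-11:45.

07:30-09:15, 09:45-11:45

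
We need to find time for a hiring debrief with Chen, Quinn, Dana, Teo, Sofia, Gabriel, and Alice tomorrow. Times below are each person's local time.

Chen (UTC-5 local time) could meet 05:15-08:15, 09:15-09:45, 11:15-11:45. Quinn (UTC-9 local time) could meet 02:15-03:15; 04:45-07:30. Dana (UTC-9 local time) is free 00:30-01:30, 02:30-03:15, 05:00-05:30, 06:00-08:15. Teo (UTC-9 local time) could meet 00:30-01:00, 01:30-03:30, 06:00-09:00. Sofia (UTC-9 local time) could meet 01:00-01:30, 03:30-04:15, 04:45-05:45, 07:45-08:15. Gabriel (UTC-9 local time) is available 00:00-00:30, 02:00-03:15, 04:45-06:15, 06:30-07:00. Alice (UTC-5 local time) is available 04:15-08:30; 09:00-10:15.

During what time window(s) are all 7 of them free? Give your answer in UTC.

Chen in UTC: 10:15-13:15, 14:15-14:45, 16:15-16:45 (add 5h to convert from UTC-5).
Quinn in UTC: 11:15-12:15, 13:45-16:30 (add 9h to convert from UTC-9).
Dana in UTC: 09:30-10:30, 11:30-12:15, 14:00-14:30, 15:00-17:15 (add 9h to convert from UTC-9).
Teo in UTC: 09:30-10:00, 10:30-12:30, 15:00-18:00 (add 9h to convert from UTC-9).
Sofia in UTC: 10:00-10:30, 12:30-13:15, 13:45-14:45, 16:45-17:15 (add 9h to convert from UTC-9).
Gabriel in UTC: 09:00-09:30, 11:00-12:15, 13:45-15:15, 15:30-16:00 (add 9h to convert from UTC-9).
Alice in UTC: 09:15-13:30, 14:00-15:15 (add 5h to convert from UTC-5).
Chen ∩ Quinn: 11:15-12:15, 14:15-14:45, 16:15-16:30.
Chen ∩ Quinn ∩ Dana: 11:30-12:15, 14:15-14:30, 16:15-16:30.
Chen ∩ Quinn ∩ Dana ∩ Teo: 11:30-12:15, 16:15-16:30.
Chen ∩ Quinn ∩ Dana ∩ Teo ∩ Sofia: ∅.
Chen ∩ Quinn ∩ Dana ∩ Teo ∩ Sofia ∩ Gabriel: ∅.
Chen ∩ Quinn ∩ Dana ∩ Teo ∩ Sofia ∩ Gabriel ∩ Alice: ∅.
There is no time when everyone is free.

none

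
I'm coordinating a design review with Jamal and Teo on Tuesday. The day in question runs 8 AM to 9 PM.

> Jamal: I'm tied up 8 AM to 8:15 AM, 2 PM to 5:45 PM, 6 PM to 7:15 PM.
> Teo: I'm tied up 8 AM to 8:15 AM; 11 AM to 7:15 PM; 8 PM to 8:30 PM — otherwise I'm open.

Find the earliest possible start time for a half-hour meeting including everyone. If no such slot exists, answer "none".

Jamal free: 08:15-14:00, 17:45-18:00, 19:15-21:00 (invert busy blocks within the working day).
Teo free: 08:15-11:00, 19:15-20:00, 20:30-21:00 (invert busy blocks within the working day).
Jamal ∩ Teo: 08:15-11:00, 19:15-20:00, 20:30-21:00.
The first common window of at least 30 minutes is 08:15-11:00, so the earliest start is 08:15.

08:15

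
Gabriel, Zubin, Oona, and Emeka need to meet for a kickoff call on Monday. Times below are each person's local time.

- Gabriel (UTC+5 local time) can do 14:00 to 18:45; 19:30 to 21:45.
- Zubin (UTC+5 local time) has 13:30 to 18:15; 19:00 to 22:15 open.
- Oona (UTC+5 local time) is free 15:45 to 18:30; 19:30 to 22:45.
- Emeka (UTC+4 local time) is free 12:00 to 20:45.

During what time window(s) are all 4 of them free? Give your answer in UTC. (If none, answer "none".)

10:45-13:15, 14:30-16:45

Gabriel in UTC: 09:00-13:45, 14:30-16:45 (subtract 5h to convert from UTC+5).
Zubin in UTC: 08:30-13:15, 14:00-17:15 (subtract 5h to convert from UTC+5).
Oona in UTC: 10:45-13:30, 14:30-17:45 (subtract 5h to convert from UTC+5).
Emeka in UTC: 08:00-16:45 (subtract 4h to convert from UTC+4).
Gabriel ∩ Zubin: 09:00-13:15, 14:30-16:45.
Gabriel ∩ Zubin ∩ Oona: 10:45-13:15, 14:30-16:45.
Gabriel ∩ Zubin ∩ Oona ∩ Emeka: 10:45-13:15, 14:30-16:45.
So the common availability across everyone is 10:45-13:15, 14:30-16:45.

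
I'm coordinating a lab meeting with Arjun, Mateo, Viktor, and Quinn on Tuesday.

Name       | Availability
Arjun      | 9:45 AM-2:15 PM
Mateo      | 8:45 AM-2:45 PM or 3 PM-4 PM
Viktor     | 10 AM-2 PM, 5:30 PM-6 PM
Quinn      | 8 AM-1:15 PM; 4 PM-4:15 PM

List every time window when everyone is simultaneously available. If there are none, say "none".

10:00-13:15

Arjun ∩ Mateo: 09:45-14:15.
Arjun ∩ Mateo ∩ Viktor: 10:00-14:00.
Arjun ∩ Mateo ∩ Viktor ∩ Quinn: 10:00-13:15.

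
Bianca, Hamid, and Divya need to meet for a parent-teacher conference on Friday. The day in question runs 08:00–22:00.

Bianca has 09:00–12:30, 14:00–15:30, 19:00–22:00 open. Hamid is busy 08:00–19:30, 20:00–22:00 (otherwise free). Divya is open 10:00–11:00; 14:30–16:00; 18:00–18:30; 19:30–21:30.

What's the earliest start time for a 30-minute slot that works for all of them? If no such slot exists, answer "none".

19:30

Bianca free: 09:00-12:30, 14:00-15:30, 19:00-22:00.
Hamid free: 19:30-20:00 (invert busy blocks within the working day).
Divya free: 10:00-11:00, 14:30-16:00, 18:00-18:30, 19:30-21:30.
Bianca ∩ Hamid: 19:30-20:00.
Bianca ∩ Hamid ∩ Divya: 19:30-20:00.
The first common window of at least 30 minutes is 19:30-20:00, so the earliest start is 19:30.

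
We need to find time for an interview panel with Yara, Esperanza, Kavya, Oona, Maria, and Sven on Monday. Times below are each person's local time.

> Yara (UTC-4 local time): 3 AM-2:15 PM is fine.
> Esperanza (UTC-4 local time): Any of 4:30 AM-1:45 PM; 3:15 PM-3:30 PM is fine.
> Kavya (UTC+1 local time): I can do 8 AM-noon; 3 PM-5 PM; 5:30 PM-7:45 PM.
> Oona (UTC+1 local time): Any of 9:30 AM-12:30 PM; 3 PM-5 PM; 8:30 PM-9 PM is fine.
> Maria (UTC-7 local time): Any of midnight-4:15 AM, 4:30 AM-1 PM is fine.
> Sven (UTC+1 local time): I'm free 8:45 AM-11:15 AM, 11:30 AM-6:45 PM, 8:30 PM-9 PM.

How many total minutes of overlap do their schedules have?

255

Yara in UTC: 07:00-18:15 (add 4h to convert from UTC-4).
Esperanza in UTC: 08:30-17:45, 19:15-19:30 (add 4h to convert from UTC-4).
Kavya in UTC: 07:00-11:00, 14:00-16:00, 16:30-18:45 (subtract 1h to convert from UTC+1).
Oona in UTC: 08:30-11:30, 14:00-16:00, 19:30-20:00 (subtract 1h to convert from UTC+1).
Maria in UTC: 07:00-11:15, 11:30-20:00 (add 7h to convert from UTC-7).
Sven in UTC: 07:45-10:15, 10:30-17:45, 19:30-20:00 (subtract 1h to convert from UTC+1).
Yara ∩ Esperanza: 08:30-17:45.
Yara ∩ Esperanza ∩ Kavya: 08:30-11:00, 14:00-16:00, 16:30-17:45.
Yara ∩ Esperanza ∩ Kavya ∩ Oona: 08:30-11:00, 14:00-16:00.
Yara ∩ Esperanza ∩ Kavya ∩ Oona ∩ Maria: 08:30-11:00, 14:00-16:00.
Yara ∩ Esperanza ∩ Kavya ∩ Oona ∩ Maria ∩ Sven: 08:30-10:15, 10:30-11:00, 14:00-16:00.
Summing the common windows: 105 + 30 + 120 = 255 minutes.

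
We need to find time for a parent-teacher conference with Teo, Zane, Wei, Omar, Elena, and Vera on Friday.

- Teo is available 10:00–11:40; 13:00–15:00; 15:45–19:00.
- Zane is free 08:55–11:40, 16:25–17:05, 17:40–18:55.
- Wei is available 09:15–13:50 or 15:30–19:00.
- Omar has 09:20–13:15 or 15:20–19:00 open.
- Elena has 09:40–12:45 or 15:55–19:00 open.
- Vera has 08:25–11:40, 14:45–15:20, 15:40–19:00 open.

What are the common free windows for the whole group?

Teo ∩ Zane: 10:00-11:40, 16:25-17:05, 17:40-18:55.
Teo ∩ Zane ∩ Wei: 10:00-11:40, 16:25-17:05, 17:40-18:55.
Teo ∩ Zane ∩ Wei ∩ Omar: 10:00-11:40, 16:25-17:05, 17:40-18:55.
Teo ∩ Zane ∩ Wei ∩ Omar ∩ Elena: 10:00-11:40, 16:25-17:05, 17:40-18:55.
Teo ∩ Zane ∩ Wei ∩ Omar ∩ Elena ∩ Vera: 10:00-11:40, 16:25-17:05, 17:40-18:55.

10:00-11:40, 16:25-17:05, 17:40-18:55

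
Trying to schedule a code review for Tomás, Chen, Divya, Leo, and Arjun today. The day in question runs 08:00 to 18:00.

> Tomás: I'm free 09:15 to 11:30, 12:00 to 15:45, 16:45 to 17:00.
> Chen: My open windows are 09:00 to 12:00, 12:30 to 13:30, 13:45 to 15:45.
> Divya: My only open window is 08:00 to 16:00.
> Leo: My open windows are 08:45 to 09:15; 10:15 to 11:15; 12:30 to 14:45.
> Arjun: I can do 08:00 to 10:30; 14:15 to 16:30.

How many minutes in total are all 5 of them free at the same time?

Tomás ∩ Chen: 09:15-11:30, 12:30-13:30, 13:45-15:45.
Tomás ∩ Chen ∩ Divya: 09:15-11:30, 12:30-13:30, 13:45-15:45.
Tomás ∩ Chen ∩ Divya ∩ Leo: 10:15-11:15, 12:30-13:30, 13:45-14:45.
Tomás ∩ Chen ∩ Divya ∩ Leo ∩ Arjun: 10:15-10:30, 14:15-14:45.
Summing the common windows: 15 + 30 = 45 minutes.

45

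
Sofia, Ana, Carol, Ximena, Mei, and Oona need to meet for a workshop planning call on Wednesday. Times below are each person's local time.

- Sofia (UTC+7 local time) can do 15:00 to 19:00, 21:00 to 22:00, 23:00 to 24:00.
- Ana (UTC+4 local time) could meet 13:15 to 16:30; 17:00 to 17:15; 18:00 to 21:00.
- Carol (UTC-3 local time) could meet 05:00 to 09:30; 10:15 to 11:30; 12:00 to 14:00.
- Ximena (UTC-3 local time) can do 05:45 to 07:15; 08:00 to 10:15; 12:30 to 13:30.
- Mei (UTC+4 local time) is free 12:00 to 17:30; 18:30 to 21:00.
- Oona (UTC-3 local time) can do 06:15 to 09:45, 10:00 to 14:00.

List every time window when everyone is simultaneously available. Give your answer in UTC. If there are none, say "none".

09:15-10:15, 11:00-12:00, 16:00-16:30

Sofia in UTC: 08:00-12:00, 14:00-15:00, 16:00-17:00 (subtract 7h to convert from UTC+7).
Ana in UTC: 09:15-12:30, 13:00-13:15, 14:00-17:00 (subtract 4h to convert from UTC+4).
Carol in UTC: 08:00-12:30, 13:15-14:30, 15:00-17:00 (add 3h to convert from UTC-3).
Ximena in UTC: 08:45-10:15, 11:00-13:15, 15:30-16:30 (add 3h to convert from UTC-3).
Mei in UTC: 08:00-13:30, 14:30-17:00 (subtract 4h to convert from UTC+4).
Oona in UTC: 09:15-12:45, 13:00-17:00 (add 3h to convert from UTC-3).
Sofia ∩ Ana: 09:15-12:00, 14:00-15:00, 16:00-17:00.
Sofia ∩ Ana ∩ Carol: 09:15-12:00, 14:00-14:30, 16:00-17:00.
Sofia ∩ Ana ∩ Carol ∩ Ximena: 09:15-10:15, 11:00-12:00, 16:00-16:30.
Sofia ∩ Ana ∩ Carol ∩ Ximena ∩ Mei: 09:15-10:15, 11:00-12:00, 16:00-16:30.
Sofia ∩ Ana ∩ Carol ∩ Ximena ∩ Mei ∩ Oona: 09:15-10:15, 11:00-12:00, 16:00-16:30.
Those are the intersection windows.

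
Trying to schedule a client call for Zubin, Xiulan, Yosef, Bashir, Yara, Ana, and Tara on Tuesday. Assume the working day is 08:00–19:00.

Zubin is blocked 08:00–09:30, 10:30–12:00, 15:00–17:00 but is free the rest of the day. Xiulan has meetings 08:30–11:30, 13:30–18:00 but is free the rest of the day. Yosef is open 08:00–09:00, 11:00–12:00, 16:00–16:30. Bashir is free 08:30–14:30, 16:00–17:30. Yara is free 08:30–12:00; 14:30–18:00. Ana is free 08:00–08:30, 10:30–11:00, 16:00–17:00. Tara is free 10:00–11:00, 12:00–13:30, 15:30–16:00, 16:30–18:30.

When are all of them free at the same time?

Zubin free: 09:30-10:30, 12:00-15:00, 17:00-19:00 (invert busy blocks within the working day).
Xiulan free: 08:00-08:30, 11:30-13:30, 18:00-19:00 (invert busy blocks within the working day).
Yosef free: 08:00-09:00, 11:00-12:00, 16:00-16:30.
Bashir free: 08:30-14:30, 16:00-17:30.
Yara free: 08:30-12:00, 14:30-18:00.
Ana free: 08:00-08:30, 10:30-11:00, 16:00-17:00.
Tara free: 10:00-11:00, 12:00-13:30, 15:30-16:00, 16:30-18:30.
Zubin ∩ Xiulan: 12:00-13:30, 18:00-19:00.
Zubin ∩ Xiulan ∩ Yosef: ∅.
Zubin ∩ Xiulan ∩ Yosef ∩ Bashir: ∅.
Zubin ∩ Xiulan ∩ Yosef ∩ Bashir ∩ Yara: ∅.
Zubin ∩ Xiulan ∩ Yosef ∩ Bashir ∩ Yara ∩ Ana: ∅.
Zubin ∩ Xiulan ∩ Yosef ∩ Bashir ∩ Yara ∩ Ana ∩ Tara: ∅.
There is no time when everyone is free.

none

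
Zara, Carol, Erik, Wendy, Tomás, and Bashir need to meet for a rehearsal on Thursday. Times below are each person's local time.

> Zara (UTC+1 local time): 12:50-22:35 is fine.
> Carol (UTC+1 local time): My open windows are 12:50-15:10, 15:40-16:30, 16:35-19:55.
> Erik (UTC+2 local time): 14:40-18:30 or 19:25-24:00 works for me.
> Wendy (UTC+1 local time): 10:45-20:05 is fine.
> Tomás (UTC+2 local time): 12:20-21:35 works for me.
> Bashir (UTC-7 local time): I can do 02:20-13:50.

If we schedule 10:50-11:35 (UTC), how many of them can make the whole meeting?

Zara in UTC: 11:50-21:35 (subtract 1h to convert from UTC+1).
Carol in UTC: 11:50-14:10, 14:40-15:30, 15:35-18:55 (subtract 1h to convert from UTC+1).
Erik in UTC: 12:40-16:30, 17:25-22:00 (subtract 2h to convert from UTC+2).
Wendy in UTC: 09:45-19:05 (subtract 1h to convert from UTC+1).
Tomás in UTC: 10:20-19:35 (subtract 2h to convert from UTC+2).
Bashir in UTC: 09:20-20:50 (add 7h to convert from UTC-7).
Wendy, Tomás, and Bashir can make the full 10:50-11:35 slot — that's 3.

3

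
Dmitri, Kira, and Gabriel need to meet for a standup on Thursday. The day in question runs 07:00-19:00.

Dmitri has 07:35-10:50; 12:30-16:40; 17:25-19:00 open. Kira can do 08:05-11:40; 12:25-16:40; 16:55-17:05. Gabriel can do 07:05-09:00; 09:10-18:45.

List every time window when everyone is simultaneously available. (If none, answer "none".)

08:05-09:00, 09:10-10:50, 12:30-16:40

Dmitri ∩ Kira: 08:05-10:50, 12:30-16:40.
Dmitri ∩ Kira ∩ Gabriel: 08:05-09:00, 09:10-10:50, 12:30-16:40.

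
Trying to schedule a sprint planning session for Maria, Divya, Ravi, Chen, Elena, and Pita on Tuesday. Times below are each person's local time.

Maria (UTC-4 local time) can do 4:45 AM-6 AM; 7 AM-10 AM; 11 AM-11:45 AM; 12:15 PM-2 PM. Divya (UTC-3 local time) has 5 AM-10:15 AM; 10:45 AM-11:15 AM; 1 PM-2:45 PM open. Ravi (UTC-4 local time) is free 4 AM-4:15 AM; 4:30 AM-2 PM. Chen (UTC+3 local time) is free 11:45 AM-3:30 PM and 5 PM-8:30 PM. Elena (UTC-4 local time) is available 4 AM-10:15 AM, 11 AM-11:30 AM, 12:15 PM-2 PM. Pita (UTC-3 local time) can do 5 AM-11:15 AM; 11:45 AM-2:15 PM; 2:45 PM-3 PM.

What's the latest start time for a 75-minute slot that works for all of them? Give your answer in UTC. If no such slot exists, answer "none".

Maria in UTC: 08:45-10:00, 11:00-14:00, 15:00-15:45, 16:15-18:00 (add 4h to convert from UTC-4).
Divya in UTC: 08:00-13:15, 13:45-14:15, 16:00-17:45 (add 3h to convert from UTC-3).
Ravi in UTC: 08:00-08:15, 08:30-18:00 (add 4h to convert from UTC-4).
Chen in UTC: 08:45-12:30, 14:00-17:30 (subtract 3h to convert from UTC+3).
Elena in UTC: 08:00-14:15, 15:00-15:30, 16:15-18:00 (add 4h to convert from UTC-4).
Pita in UTC: 08:00-14:15, 14:45-17:15, 17:45-18:00 (add 3h to convert from UTC-3).
Maria ∩ Divya: 08:45-10:00, 11:00-13:15, 13:45-14:00, 16:15-17:45.
Maria ∩ Divya ∩ Ravi: 08:45-10:00, 11:00-13:15, 13:45-14:00, 16:15-17:45.
Maria ∩ Divya ∩ Ravi ∩ Chen: 08:45-10:00, 11:00-12:30, 16:15-17:30.
Maria ∩ Divya ∩ Ravi ∩ Chen ∩ Elena: 08:45-10:00, 11:00-12:30, 16:15-17:30.
Maria ∩ Divya ∩ Ravi ∩ Chen ∩ Elena ∩ Pita: 08:45-10:00, 11:00-12:30, 16:15-17:15.
The last common window of at least 75 minutes is 11:00-12:30; a 75-minute meeting can start as late as 11:15 and still end by 12:30.

11:15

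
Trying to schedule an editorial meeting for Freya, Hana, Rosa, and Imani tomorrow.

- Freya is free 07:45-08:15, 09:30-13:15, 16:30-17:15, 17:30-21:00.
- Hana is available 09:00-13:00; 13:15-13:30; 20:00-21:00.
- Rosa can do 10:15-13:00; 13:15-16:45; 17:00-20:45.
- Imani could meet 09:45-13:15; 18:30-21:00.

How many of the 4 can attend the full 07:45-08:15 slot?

1

Freya can make the full 07:45-08:15 slot — that's 1.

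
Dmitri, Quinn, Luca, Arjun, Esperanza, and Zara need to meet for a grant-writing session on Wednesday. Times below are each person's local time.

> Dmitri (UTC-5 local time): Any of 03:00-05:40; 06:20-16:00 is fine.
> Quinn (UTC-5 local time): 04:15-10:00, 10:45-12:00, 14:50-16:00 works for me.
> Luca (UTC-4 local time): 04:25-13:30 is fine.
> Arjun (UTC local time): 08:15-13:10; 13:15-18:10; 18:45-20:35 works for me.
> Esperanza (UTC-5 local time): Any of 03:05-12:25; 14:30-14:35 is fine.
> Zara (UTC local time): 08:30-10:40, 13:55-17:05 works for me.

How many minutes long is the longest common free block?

Dmitri in UTC: 08:00-10:40, 11:20-21:00 (add 5h to convert from UTC-5).
Quinn in UTC: 09:15-15:00, 15:45-17:00, 19:50-21:00 (add 5h to convert from UTC-5).
Luca in UTC: 08:25-17:30 (add 4h to convert from UTC-4).
Arjun in UTC: 08:15-13:10, 13:15-18:10, 18:45-20:35.
Esperanza in UTC: 08:05-17:25, 19:30-19:35 (add 5h to convert from UTC-5).
Zara in UTC: 08:30-10:40, 13:55-17:05.
Dmitri ∩ Quinn: 09:15-10:40, 11:20-15:00, 15:45-17:00, 19:50-21:00.
Dmitri ∩ Quinn ∩ Luca: 09:15-10:40, 11:20-15:00, 15:45-17:00.
Dmitri ∩ Quinn ∩ Luca ∩ Arjun: 09:15-10:40, 11:20-13:10, 13:15-15:00, 15:45-17:00.
Dmitri ∩ Quinn ∩ Luca ∩ Arjun ∩ Esperanza: 09:15-10:40, 11:20-13:10, 13:15-15:00, 15:45-17:00.
Dmitri ∩ Quinn ∩ Luca ∩ Arjun ∩ Esperanza ∩ Zara: 09:15-10:40, 13:55-15:00, 15:45-17:00.
Those are the intersection windows.
The longest is 09:15-10:40 at 85 minutes.

85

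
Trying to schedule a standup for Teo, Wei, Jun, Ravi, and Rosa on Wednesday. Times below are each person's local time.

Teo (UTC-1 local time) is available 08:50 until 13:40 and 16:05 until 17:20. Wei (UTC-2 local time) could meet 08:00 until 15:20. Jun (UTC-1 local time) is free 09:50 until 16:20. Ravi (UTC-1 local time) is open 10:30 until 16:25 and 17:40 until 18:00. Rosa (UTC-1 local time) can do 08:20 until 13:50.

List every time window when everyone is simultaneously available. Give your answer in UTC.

11:30-14:40

Teo in UTC: 09:50-14:40, 17:05-18:20 (add 1h to convert from UTC-1).
Wei in UTC: 10:00-17:20 (add 2h to convert from UTC-2).
Jun in UTC: 10:50-17:20 (add 1h to convert from UTC-1).
Ravi in UTC: 11:30-17:25, 18:40-19:00 (add 1h to convert from UTC-1).
Rosa in UTC: 09:20-14:50 (add 1h to convert from UTC-1).
Teo ∩ Wei: 10:00-14:40, 17:05-17:20.
Teo ∩ Wei ∩ Jun: 10:50-14:40, 17:05-17:20.
Teo ∩ Wei ∩ Jun ∩ Ravi: 11:30-14:40, 17:05-17:20.
Teo ∩ Wei ∩ Jun ∩ Ravi ∩ Rosa: 11:30-14:40.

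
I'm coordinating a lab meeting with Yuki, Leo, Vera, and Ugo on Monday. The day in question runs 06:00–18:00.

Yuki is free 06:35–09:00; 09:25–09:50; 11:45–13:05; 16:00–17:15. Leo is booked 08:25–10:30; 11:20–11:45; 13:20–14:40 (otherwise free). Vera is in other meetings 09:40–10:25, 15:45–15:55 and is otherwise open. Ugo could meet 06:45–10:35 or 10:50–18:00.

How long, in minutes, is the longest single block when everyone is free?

100

Yuki free: 06:35-09:00, 09:25-09:50, 11:45-13:05, 16:00-17:15.
Leo free: 06:00-08:25, 10:30-11:20, 11:45-13:20, 14:40-18:00 (invert busy blocks within the working day).
Vera free: 06:00-09:40, 10:25-15:45, 15:55-18:00 (invert busy blocks within the working day).
Ugo free: 06:45-10:35, 10:50-18:00.
Yuki ∩ Leo: 06:35-08:25, 11:45-13:05, 16:00-17:15.
Yuki ∩ Leo ∩ Vera: 06:35-08:25, 11:45-13:05, 16:00-17:15.
Yuki ∩ Leo ∩ Vera ∩ Ugo: 06:45-08:25, 11:45-13:05, 16:00-17:15.
The longest is 06:45-08:25 at 100 minutes.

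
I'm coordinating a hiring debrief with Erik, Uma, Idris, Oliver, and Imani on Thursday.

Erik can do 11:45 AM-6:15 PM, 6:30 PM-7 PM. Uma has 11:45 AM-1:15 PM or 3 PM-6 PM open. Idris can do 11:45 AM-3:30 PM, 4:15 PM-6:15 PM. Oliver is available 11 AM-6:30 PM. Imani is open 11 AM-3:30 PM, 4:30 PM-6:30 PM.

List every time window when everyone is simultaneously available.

Erik ∩ Uma: 11:45-13:15, 15:00-18:00.
Erik ∩ Uma ∩ Idris: 11:45-13:15, 15:00-15:30, 16:15-18:00.
Erik ∩ Uma ∩ Idris ∩ Oliver: 11:45-13:15, 15:00-15:30, 16:15-18:00.
Erik ∩ Uma ∩ Idris ∩ Oliver ∩ Imani: 11:45-13:15, 15:00-15:30, 16:30-18:00.

11:45-13:15, 15:00-15:30, 16:30-18:00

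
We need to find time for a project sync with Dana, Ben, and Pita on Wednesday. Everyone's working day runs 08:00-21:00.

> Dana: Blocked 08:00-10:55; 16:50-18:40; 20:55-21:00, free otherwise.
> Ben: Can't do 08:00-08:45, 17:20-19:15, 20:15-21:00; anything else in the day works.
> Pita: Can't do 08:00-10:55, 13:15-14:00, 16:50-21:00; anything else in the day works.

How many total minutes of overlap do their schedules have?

Dana free: 10:55-16:50, 18:40-20:55 (invert busy blocks within the working day).
Ben free: 08:45-17:20, 19:15-20:15 (invert busy blocks within the working day).
Pita free: 10:55-13:15, 14:00-16:50 (invert busy blocks within the working day).
Dana ∩ Ben: 10:55-16:50, 19:15-20:15.
Dana ∩ Ben ∩ Pita: 10:55-13:15, 14:00-16:50.
Summing the common windows: 140 + 170 = 310 minutes.

310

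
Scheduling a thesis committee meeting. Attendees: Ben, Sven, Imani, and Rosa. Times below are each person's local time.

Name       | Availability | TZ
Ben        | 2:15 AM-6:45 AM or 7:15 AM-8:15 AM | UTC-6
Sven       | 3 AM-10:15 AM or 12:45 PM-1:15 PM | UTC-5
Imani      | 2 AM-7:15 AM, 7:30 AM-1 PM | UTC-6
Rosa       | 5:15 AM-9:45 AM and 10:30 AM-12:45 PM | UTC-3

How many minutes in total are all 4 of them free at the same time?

315

Ben in UTC: 08:15-12:45, 13:15-14:15 (add 6h to convert from UTC-6).
Sven in UTC: 08:00-15:15, 17:45-18:15 (add 5h to convert from UTC-5).
Imani in UTC: 08:00-13:15, 13:30-19:00 (add 6h to convert from UTC-6).
Rosa in UTC: 08:15-12:45, 13:30-15:45 (add 3h to convert from UTC-3).
Ben ∩ Sven: 08:15-12:45, 13:15-14:15.
Ben ∩ Sven ∩ Imani: 08:15-12:45, 13:30-14:15.
Ben ∩ Sven ∩ Imani ∩ Rosa: 08:15-12:45, 13:30-14:15.
So the common availability across everyone is 08:15-12:45, 13:30-14:15.
Summing the common windows: 270 + 45 = 315 minutes.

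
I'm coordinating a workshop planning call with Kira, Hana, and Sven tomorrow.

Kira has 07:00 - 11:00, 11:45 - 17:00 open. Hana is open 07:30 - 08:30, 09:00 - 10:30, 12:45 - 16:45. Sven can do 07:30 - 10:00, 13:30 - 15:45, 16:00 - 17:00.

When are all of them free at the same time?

07:30-08:30, 09:00-10:00, 13:30-15:45, 16:00-16:45

Kira ∩ Hana: 07:30-08:30, 09:00-10:30, 12:45-16:45.
Kira ∩ Hana ∩ Sven: 07:30-08:30, 09:00-10:00, 13:30-15:45, 16:00-16:45.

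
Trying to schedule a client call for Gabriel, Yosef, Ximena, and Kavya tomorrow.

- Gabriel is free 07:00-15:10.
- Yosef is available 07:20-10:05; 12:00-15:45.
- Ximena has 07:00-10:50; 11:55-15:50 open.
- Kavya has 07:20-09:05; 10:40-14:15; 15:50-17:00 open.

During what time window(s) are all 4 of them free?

Gabriel ∩ Yosef: 07:20-10:05, 12:00-15:10.
Gabriel ∩ Yosef ∩ Ximena: 07:20-10:05, 12:00-15:10.
Gabriel ∩ Yosef ∩ Ximena ∩ Kavya: 07:20-09:05, 12:00-14:15.

07:20-09:05, 12:00-14:15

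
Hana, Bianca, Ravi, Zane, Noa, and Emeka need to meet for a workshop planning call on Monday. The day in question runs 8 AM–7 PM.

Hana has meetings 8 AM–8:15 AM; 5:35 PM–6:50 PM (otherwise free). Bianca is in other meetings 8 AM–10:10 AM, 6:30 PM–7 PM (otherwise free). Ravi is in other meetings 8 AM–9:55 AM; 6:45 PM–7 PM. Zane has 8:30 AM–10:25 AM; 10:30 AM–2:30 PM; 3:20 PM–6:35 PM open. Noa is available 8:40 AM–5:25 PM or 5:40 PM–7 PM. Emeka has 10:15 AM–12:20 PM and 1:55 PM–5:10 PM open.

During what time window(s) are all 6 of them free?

Hana free: 08:15-17:35, 18:50-19:00 (invert busy blocks within the working day).
Bianca free: 10:10-18:30 (invert busy blocks within the working day).
Ravi free: 09:55-18:45 (invert busy blocks within the working day).
Zane free: 08:30-10:25, 10:30-14:30, 15:20-18:35.
Noa free: 08:40-17:25, 17:40-19:00.
Emeka free: 10:15-12:20, 13:55-17:10.
Hana ∩ Bianca: 10:10-17:35.
Hana ∩ Bianca ∩ Ravi: 10:10-17:35.
Hana ∩ Bianca ∩ Ravi ∩ Zane: 10:10-10:25, 10:30-14:30, 15:20-17:35.
Hana ∩ Bianca ∩ Ravi ∩ Zane ∩ Noa: 10:10-10:25, 10:30-14:30, 15:20-17:25.
Hana ∩ Bianca ∩ Ravi ∩ Zane ∩ Noa ∩ Emeka: 10:15-10:25, 10:30-12:20, 13:55-14:30, 15:20-17:10.

10:15-10:25, 10:30-12:20, 13:55-14:30, 15:20-17:10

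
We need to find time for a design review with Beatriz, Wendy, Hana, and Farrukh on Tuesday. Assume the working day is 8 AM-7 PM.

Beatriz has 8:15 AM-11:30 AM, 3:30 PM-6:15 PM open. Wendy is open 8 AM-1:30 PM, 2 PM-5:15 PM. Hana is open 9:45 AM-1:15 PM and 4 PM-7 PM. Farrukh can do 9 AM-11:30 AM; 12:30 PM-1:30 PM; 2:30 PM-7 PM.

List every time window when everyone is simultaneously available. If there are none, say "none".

09:45-11:30, 16:00-17:15

Beatriz ∩ Wendy: 08:15-11:30, 15:30-17:15.
Beatriz ∩ Wendy ∩ Hana: 09:45-11:30, 16:00-17:15.
Beatriz ∩ Wendy ∩ Hana ∩ Farrukh: 09:45-11:30, 16:00-17:15.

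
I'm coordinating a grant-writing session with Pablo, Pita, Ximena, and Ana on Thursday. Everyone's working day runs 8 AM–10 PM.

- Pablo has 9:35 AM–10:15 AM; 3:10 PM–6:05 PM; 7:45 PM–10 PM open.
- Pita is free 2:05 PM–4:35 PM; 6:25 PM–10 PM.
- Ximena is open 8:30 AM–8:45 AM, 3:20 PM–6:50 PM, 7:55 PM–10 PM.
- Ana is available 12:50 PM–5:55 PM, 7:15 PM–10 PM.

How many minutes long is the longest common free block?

Pablo ∩ Pita: 15:10-16:35, 19:45-22:00.
Pablo ∩ Pita ∩ Ximena: 15:20-16:35, 19:55-22:00.
Pablo ∩ Pita ∩ Ximena ∩ Ana: 15:20-16:35, 19:55-22:00.
Those are the intersection windows.
The longest is 19:55-22:00 at 125 minutes.

125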